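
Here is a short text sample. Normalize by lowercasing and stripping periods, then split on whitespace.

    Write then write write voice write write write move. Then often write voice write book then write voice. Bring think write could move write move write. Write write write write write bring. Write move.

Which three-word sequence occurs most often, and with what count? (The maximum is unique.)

"write write write", 5 times

Trigram frequencies (highest first):
  write write write: 5
  write voice write: 2
  write then write: 1
  then write write: 1
  write write voice: 1
  voice write write: 1
  … (21 more, each ≤ 1)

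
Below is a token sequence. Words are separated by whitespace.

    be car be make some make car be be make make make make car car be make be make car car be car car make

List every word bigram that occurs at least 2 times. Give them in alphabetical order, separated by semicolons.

Bigram counts meeting the condition (at least 2 times):
  be car: 2
  be make: 4
  car be: 4
  car car: 3
  make car: 3
  make make: 3

be car; be make; car be; car car; make car; make make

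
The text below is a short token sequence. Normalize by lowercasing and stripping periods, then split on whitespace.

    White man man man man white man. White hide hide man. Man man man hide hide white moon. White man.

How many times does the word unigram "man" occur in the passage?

10

Scanning the 20 tokens for "man":
  position 2: man
  position 3: man
  position 4: man
  position 5: man
  position 7: man
  position 11: man
  position 12: man
  position 13: man
  position 14: man
  position 20: man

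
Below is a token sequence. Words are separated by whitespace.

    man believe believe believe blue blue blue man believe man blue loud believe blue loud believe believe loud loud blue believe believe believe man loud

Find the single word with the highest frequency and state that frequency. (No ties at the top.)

"believe", 10 times

Unigram frequencies (highest first):
  believe: 10
  blue: 6
  loud: 5
  man: 4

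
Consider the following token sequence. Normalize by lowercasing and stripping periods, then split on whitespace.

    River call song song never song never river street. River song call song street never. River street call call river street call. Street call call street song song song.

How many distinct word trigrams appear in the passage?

24

29 tokens → 27 trigram windows in total.
Repeated trigrams (each contributes count−1 duplicates):
  never river street: 2
  river street call: 2
  street call call: 2
3 duplicate windows → 27 − 3 = 24 distinct.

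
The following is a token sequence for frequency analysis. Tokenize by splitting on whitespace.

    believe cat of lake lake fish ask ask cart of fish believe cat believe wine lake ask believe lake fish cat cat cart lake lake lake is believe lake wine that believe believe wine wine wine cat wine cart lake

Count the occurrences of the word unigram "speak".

Scanning the 40 tokens for "speak":
  (none found)

0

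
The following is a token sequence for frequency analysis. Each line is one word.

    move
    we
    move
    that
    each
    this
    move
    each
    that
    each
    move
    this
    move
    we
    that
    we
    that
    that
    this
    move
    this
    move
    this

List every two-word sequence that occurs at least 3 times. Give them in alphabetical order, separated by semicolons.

Bigram counts meeting the condition (at least 3 times):
  move this: 3
  this move: 4

move this; this move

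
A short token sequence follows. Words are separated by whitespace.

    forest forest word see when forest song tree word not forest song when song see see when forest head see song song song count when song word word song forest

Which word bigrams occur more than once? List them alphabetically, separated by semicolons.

Bigram counts meeting the condition (more than once):
  forest song: 2
  see when: 2
  song song: 2
  when forest: 2
  when song: 2

forest song; see when; song song; when forest; when song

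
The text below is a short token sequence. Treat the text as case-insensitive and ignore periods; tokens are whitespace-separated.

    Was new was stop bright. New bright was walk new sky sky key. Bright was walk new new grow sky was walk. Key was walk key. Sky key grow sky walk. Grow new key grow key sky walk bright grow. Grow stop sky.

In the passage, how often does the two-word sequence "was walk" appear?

4

Scanning the 42 overlapping bigram windows for "was walk":
  position 8–9: was walk
  position 15–16: was walk
  position 21–22: was walk
  position 24–25: was walk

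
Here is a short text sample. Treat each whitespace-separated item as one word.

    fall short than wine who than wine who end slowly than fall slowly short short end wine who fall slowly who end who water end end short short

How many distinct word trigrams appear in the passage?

28 tokens → 26 trigram windows in total.
Repeated trigrams (each contributes count−1 duplicates):
  than wine who: 2
1 duplicate windows → 26 − 1 = 25 distinct.

25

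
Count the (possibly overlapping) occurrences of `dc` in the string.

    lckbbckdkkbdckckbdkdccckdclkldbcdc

Sliding a length-2 window over the 34 characters (33 positions):
  position 12–13: dc
  position 20–21: dc
  position 25–26: dc
  position 33–34: dc

4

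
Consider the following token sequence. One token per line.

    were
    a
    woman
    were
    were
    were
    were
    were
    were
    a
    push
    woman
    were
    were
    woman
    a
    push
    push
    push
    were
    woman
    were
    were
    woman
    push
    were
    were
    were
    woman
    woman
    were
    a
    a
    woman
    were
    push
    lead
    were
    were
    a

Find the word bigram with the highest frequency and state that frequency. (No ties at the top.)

Bigram frequencies (highest first):
  were were: 10
  woman were: 5
  were a: 4
  were woman: 4
  a woman: 2
  a push: 2
  … (10 more, each ≤ 2)

"were were", 10 times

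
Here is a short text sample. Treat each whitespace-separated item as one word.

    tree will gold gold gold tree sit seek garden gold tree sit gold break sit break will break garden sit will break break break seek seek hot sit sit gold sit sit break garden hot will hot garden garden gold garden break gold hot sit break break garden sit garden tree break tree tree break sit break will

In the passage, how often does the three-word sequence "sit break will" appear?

Scanning the 56 overlapping trigram windows for "sit break will":
  position 15–17: sit break will
  position 56–58: sit break will

2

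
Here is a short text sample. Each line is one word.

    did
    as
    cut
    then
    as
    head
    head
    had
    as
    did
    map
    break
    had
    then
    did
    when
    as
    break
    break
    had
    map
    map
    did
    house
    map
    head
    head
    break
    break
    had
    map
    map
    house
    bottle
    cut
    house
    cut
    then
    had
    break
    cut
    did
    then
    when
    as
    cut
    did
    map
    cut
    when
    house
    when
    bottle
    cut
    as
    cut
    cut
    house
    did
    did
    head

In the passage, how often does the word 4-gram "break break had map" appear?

Scanning the 58 overlapping 4-gram windows for "break break had map":
  position 18–21: break break had map
  position 28–31: break break had map

2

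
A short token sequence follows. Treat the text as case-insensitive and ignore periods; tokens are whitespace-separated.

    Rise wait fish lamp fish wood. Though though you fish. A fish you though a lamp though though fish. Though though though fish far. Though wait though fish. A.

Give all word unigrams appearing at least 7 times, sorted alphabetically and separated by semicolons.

Unigram counts meeting the condition (at least 7 times):
  fish: 7
  though: 10

fish; though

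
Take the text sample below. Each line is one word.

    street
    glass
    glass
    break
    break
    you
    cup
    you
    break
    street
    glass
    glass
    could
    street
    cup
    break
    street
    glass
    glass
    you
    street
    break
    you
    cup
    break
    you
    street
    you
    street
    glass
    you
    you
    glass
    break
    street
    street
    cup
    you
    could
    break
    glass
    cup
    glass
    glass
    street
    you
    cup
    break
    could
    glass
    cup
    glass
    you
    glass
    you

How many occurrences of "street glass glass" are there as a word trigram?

Scanning the 53 overlapping trigram windows for "street glass glass":
  position 1–3: street glass glass
  position 10–12: street glass glass
  position 17–19: street glass glass

3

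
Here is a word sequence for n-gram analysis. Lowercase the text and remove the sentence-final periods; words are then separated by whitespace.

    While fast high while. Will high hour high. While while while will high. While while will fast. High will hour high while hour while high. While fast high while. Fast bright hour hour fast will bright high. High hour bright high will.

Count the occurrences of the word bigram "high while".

Scanning the 41 overlapping bigram windows for "high while":
  position 3–4: high while
  position 8–9: high while
  position 13–14: high while
  position 21–22: high while
  position 25–26: high while
  position 28–29: high while

6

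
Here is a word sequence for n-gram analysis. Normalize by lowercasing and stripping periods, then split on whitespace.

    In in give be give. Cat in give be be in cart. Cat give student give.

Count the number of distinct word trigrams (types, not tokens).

13

16 tokens → 14 trigram windows in total.
Repeated trigrams (each contributes count−1 duplicates):
  in give be: 2
1 duplicate windows → 14 − 1 = 13 distinct.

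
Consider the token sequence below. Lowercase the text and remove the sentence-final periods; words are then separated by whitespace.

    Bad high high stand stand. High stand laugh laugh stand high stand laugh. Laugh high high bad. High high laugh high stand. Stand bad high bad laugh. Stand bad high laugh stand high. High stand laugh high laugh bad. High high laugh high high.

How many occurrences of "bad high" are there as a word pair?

5

Scanning the 43 overlapping bigram windows for "bad high":
  position 1–2: bad high
  position 17–18: bad high
  position 24–25: bad high
  position 29–30: bad high
  position 39–40: bad high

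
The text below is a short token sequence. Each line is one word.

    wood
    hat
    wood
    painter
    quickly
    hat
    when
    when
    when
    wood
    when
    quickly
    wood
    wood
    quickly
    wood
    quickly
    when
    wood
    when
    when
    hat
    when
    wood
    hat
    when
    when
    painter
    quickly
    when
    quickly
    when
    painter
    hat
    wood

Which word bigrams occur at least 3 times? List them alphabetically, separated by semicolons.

Bigram counts meeting the condition (at least 3 times):
  hat when: 3
  quickly when: 3
  when when: 4
  when wood: 3

hat when; quickly when; when when; when wood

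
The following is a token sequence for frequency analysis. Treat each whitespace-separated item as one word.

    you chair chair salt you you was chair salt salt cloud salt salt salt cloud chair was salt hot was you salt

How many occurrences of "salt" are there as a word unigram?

Scanning the 22 tokens for "salt":
  position 4: salt
  position 9: salt
  position 10: salt
  position 12: salt
  position 13: salt
  position 14: salt
  position 18: salt
  position 22: salt

8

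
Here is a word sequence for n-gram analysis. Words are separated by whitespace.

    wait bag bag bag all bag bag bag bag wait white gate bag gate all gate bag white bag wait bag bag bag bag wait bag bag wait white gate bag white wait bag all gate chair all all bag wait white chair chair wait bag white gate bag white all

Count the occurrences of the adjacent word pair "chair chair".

1

Scanning the 50 overlapping bigram windows for "chair chair":
  position 43–44: chair chair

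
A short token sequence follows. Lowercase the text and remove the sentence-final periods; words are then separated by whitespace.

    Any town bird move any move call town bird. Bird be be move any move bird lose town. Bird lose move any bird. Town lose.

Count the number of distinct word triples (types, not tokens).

22

25 tokens → 23 trigram windows in total.
Repeated trigrams (each contributes count−1 duplicates):
  move any move: 2
1 duplicate windows → 23 − 1 = 22 distinct.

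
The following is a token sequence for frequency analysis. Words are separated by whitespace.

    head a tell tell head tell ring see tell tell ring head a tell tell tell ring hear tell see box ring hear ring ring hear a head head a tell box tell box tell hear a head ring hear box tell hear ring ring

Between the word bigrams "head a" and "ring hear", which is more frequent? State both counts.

"head a": 3 occurrences
"ring hear": 4 occurrences

"ring hear" (4 vs 3)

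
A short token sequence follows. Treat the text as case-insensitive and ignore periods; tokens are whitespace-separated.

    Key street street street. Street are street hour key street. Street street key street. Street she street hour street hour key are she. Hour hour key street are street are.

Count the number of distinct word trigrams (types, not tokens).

30 tokens → 28 trigram windows in total.
Repeated trigrams (each contributes count−1 duplicates):
  key street street: 3
  street street street: 3
  hour key street: 2
  street are street: 2
  street hour key: 2
7 duplicate windows → 28 − 7 = 21 distinct.

21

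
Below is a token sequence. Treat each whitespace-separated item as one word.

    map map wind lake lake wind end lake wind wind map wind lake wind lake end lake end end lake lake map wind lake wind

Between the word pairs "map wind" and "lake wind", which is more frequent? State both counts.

"map wind": 3 occurrences
"lake wind": 4 occurrences

"lake wind" (4 vs 3)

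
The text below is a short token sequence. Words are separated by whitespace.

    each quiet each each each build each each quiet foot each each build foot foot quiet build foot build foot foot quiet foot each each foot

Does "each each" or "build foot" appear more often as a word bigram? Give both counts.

"each each": 5 occurrences
"build foot": 3 occurrences

"each each" (5 vs 3)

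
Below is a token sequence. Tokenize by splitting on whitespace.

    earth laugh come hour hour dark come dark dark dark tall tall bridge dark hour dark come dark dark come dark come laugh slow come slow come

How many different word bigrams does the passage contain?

27 tokens → 26 bigram windows in total.
Repeated bigrams (each contributes count−1 duplicates):
  dark come: 4
  come dark: 3
  dark dark: 3
  hour dark: 2
  slow come: 2
9 duplicate windows → 26 − 9 = 17 distinct.

17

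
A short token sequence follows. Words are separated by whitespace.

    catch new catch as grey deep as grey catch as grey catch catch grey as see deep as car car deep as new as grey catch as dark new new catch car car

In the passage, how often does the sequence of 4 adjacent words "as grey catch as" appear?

2

Scanning the 30 overlapping 4-gram windows for "as grey catch as":
  position 7–10: as grey catch as
  position 24–27: as grey catch as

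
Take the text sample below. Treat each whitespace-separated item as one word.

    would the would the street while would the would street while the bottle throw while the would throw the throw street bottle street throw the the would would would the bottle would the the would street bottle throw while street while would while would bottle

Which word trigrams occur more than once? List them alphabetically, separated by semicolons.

Trigram counts meeting the condition (more than once):
  bottle throw while: 2
  street while would: 2
  the the would: 2
  the would street: 2
  would the would: 2

bottle throw while; street while would; the the would; the would street; would the would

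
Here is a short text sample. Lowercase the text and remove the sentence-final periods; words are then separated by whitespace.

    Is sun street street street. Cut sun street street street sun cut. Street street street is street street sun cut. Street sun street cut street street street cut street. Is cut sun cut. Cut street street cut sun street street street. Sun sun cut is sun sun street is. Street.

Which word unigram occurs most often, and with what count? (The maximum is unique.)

Unigram frequencies (highest first):
  street: 24
  sun: 11
  cut: 10
  is: 5

"street", 24 times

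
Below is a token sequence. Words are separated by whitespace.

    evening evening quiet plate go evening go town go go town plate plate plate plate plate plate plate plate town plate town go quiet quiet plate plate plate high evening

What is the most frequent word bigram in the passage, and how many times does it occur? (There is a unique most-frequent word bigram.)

"plate plate", 9 times

Bigram frequencies (highest first):
  plate plate: 9
  quiet plate: 2
  go town: 2
  town go: 2
  town plate: 2
  plate town: 2
  … (10 more, each ≤ 1)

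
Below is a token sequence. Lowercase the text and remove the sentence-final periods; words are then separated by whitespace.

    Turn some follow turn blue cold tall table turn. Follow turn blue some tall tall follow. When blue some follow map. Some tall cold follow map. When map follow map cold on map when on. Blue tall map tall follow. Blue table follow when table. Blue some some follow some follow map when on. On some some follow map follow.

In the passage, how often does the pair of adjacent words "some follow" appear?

Scanning the 59 overlapping bigram windows for "some follow":
  position 2–3: some follow
  position 19–20: some follow
  position 48–49: some follow
  position 50–51: some follow
  position 57–58: some follow

5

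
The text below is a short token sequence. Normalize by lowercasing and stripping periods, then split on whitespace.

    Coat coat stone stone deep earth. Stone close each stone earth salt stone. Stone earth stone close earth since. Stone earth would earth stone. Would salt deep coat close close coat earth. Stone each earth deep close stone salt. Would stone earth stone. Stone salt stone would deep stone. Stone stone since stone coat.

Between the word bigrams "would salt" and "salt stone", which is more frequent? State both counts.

"salt stone" (2 vs 1)

"would salt": 1 occurrence
"salt stone": 2 occurrences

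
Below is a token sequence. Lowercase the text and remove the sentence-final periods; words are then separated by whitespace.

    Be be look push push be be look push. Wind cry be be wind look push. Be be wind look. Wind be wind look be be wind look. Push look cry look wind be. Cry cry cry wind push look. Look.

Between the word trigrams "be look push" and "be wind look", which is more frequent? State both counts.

"be wind look" (4 vs 2)

"be look push": 2 occurrences
"be wind look": 4 occurrences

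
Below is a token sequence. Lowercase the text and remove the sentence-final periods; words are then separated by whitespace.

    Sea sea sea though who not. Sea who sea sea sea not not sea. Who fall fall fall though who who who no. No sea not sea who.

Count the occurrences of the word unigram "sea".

Scanning the 28 tokens for "sea":
  position 1: sea
  position 2: sea
  position 3: sea
  position 7: sea
  position 9: sea
  position 10: sea
  position 11: sea
  position 14: sea
  position 25: sea
  position 27: sea

10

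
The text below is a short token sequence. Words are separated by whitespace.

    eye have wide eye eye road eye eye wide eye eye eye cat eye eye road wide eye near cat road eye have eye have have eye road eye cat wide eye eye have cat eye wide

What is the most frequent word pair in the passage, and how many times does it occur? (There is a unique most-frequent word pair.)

"eye eye", 6 times

Bigram frequencies (highest first):
  eye eye: 6
  eye have: 4
  wide eye: 4
  eye road: 3
  road eye: 3
  eye wide: 2
  … (11 more, each ≤ 2)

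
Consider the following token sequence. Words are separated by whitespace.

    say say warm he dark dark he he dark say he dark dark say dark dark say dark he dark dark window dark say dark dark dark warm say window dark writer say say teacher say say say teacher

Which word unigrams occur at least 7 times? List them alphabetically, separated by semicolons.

Unigram counts meeting the condition (at least 7 times):
  dark: 15
  say: 12

dark; say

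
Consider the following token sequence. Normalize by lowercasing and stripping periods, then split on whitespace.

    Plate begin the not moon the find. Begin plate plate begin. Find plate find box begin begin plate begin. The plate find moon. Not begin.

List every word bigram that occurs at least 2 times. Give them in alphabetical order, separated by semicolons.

Bigram counts meeting the condition (at least 2 times):
  begin plate: 2
  begin the: 2
  plate begin: 3
  plate find: 2

begin plate; begin the; plate begin; plate find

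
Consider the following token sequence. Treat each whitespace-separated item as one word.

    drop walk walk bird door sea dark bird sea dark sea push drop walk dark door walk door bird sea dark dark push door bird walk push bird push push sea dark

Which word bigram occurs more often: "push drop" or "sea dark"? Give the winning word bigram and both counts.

"sea dark" (4 vs 1)

"push drop": 1 occurrence
"sea dark": 4 occurrences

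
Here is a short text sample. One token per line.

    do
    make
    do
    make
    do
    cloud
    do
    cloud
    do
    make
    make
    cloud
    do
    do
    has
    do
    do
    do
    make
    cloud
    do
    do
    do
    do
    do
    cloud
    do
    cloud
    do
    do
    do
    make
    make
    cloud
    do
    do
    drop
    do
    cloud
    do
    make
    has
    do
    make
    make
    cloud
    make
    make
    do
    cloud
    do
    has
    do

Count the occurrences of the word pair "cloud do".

9

Scanning the 52 overlapping bigram windows for "cloud do":
  position 6–7: cloud do
  position 8–9: cloud do
  position 12–13: cloud do
  position 20–21: cloud do
  position 26–27: cloud do
  position 28–29: cloud do
  position 34–35: cloud do
  position 39–40: cloud do
  position 50–51: cloud do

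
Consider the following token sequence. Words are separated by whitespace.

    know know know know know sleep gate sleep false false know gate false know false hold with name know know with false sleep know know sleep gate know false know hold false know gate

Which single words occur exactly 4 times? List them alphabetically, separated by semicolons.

gate; sleep

Unigram counts meeting the condition (exactly 4 times):
  gate: 4
  sleep: 4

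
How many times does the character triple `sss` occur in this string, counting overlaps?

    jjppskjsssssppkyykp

3

Sliding a length-3 window over the 19 characters (17 positions):
  position 8–10: sss
  position 9–11: sss
  position 10–12: sss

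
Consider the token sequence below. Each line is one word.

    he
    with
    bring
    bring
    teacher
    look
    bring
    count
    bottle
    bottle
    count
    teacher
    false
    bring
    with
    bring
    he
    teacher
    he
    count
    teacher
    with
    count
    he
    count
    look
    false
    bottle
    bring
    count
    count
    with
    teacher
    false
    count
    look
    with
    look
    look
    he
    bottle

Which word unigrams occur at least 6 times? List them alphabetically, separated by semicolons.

bring; count

Unigram counts meeting the condition (at least 6 times):
  bring: 6
  count: 8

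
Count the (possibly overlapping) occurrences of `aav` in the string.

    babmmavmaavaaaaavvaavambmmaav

4

Sliding a length-3 window over the 29 characters (27 positions):
  position 9–11: aav
  position 15–17: aav
  position 19–21: aav
  position 27–29: aav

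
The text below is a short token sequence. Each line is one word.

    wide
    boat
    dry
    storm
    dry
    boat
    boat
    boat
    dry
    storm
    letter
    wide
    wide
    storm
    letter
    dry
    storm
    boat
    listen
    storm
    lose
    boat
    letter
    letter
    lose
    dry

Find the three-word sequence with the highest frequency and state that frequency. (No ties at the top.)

"boat dry storm", 2 times

Trigram frequencies (highest first):
  boat dry storm: 2
  wide boat dry: 1
  dry storm dry: 1
  storm dry boat: 1
  dry boat boat: 1
  boat boat boat: 1
  … (17 more, each ≤ 1)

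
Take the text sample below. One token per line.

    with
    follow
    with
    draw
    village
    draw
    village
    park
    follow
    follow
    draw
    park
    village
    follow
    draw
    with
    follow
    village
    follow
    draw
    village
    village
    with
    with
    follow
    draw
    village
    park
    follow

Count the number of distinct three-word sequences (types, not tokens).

23

29 tokens → 27 trigram windows in total.
Repeated trigrams (each contributes count−1 duplicates):
  draw village park: 2
  follow draw village: 2
  village follow draw: 2
  village park follow: 2
4 duplicate windows → 27 − 4 = 23 distinct.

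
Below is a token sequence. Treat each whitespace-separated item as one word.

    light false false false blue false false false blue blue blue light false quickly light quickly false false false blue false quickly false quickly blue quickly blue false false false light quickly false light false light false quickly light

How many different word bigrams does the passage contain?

13

39 tokens → 38 bigram windows in total.
Repeated bigrams (each contributes count−1 duplicates):
  false false: 8
  false quickly: 4
  light false: 4
  blue false: 3
  false blue: 3
  false light: 3
  quickly false: 3
  blue blue: 2
  … (3 more repeated)
25 duplicate windows → 38 − 25 = 13 distinct.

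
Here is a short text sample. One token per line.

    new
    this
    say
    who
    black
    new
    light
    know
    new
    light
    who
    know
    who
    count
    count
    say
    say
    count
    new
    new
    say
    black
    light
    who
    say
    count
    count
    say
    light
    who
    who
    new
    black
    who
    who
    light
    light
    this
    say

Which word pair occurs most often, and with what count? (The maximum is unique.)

"light who", 3 times

Bigram frequencies (highest first):
  light who: 3
  this say: 2
  new light: 2
  count count: 2
  count say: 2
  say count: 2
  … (24 more, each ≤ 2)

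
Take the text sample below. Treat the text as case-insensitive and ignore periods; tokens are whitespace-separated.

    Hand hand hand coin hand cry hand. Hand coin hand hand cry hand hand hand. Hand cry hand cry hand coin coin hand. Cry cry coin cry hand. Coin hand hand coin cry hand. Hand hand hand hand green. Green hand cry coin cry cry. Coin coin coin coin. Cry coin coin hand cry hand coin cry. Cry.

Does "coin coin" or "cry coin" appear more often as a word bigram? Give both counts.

"coin coin": 5 occurrences
"cry coin": 4 occurrences

"coin coin" (5 vs 4)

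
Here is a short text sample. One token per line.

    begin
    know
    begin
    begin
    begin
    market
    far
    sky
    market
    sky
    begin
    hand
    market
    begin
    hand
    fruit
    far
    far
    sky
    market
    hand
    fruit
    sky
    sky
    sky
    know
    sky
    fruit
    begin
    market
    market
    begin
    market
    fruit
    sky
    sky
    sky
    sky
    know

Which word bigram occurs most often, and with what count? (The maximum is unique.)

Bigram frequencies (highest first):
  sky sky: 5
  begin market: 3
  begin begin: 2
  far sky: 2
  sky market: 2
  begin hand: 2
  … (18 more, each ≤ 2)

"sky sky", 5 times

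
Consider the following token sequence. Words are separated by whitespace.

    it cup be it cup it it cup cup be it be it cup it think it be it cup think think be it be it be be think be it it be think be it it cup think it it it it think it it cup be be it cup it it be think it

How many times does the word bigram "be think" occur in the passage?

3

Scanning the 55 overlapping bigram windows for "be think":
  position 28–29: be think
  position 33–34: be think
  position 54–55: be think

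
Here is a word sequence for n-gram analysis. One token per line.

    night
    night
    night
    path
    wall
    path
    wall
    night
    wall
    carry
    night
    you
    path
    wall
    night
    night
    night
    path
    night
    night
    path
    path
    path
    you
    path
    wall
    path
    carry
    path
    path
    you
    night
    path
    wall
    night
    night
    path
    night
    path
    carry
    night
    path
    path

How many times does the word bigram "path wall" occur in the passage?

5

Scanning the 42 overlapping bigram windows for "path wall":
  position 4–5: path wall
  position 6–7: path wall
  position 13–14: path wall
  position 25–26: path wall
  position 33–34: path wall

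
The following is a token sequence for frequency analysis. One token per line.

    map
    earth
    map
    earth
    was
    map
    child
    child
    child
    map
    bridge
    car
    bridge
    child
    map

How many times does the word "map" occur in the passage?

5

Scanning the 15 tokens for "map":
  position 1: map
  position 3: map
  position 6: map
  position 10: map
  position 15: map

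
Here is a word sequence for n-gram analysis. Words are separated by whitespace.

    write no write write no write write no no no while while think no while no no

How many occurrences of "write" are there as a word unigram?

5

Scanning the 17 tokens for "write":
  position 1: write
  position 3: write
  position 4: write
  position 6: write
  position 7: write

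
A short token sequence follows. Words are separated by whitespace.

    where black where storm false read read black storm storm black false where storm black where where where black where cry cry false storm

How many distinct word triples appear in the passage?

24 tokens → 22 trigram windows in total.
Repeated trigrams (each contributes count−1 duplicates):
  where black where: 2
1 duplicate windows → 22 − 1 = 21 distinct.

21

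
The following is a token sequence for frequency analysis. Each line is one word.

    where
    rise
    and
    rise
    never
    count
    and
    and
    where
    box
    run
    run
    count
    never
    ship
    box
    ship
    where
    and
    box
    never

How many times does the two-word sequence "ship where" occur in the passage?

1

Scanning the 20 overlapping bigram windows for "ship where":
  position 17–18: ship where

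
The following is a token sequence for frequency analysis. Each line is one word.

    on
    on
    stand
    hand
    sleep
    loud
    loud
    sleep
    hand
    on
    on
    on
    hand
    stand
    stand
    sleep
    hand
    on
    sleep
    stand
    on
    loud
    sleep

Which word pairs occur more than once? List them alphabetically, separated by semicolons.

hand on; loud sleep; on on; sleep hand

Bigram counts meeting the condition (more than once):
  hand on: 2
  loud sleep: 2
  on on: 3
  sleep hand: 2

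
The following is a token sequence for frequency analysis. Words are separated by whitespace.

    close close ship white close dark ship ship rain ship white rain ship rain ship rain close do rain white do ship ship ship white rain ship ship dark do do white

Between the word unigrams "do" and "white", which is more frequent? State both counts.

"do": 4 occurrences
"white": 5 occurrences

"white" (5 vs 4)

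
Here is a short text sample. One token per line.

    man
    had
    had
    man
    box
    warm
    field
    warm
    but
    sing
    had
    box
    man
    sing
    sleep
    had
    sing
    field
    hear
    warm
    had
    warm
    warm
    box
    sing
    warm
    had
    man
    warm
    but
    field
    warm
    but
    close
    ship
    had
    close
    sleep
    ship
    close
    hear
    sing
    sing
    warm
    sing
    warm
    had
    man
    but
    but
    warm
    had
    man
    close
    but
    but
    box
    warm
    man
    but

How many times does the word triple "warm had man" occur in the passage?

3

Scanning the 58 overlapping trigram windows for "warm had man":
  position 26–28: warm had man
  position 46–48: warm had man
  position 51–53: warm had man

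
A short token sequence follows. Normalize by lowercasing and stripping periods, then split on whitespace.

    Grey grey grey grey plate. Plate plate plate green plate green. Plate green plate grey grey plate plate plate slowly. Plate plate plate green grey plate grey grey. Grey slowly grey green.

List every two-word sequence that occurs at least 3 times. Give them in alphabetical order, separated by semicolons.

Bigram counts meeting the condition (at least 3 times):
  green plate: 3
  grey grey: 6
  grey plate: 3
  plate green: 4
  plate plate: 7

green plate; grey grey; grey plate; plate green; plate plate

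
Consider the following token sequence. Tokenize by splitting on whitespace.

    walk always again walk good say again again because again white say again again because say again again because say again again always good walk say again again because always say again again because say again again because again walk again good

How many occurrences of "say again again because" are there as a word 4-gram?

Scanning the 39 overlapping 4-gram windows for "say again again because":
  position 6–9: say again again because
  position 12–15: say again again because
  position 16–19: say again again because
  position 26–29: say again again because
  position 31–34: say again again because
  position 35–38: say again again because

6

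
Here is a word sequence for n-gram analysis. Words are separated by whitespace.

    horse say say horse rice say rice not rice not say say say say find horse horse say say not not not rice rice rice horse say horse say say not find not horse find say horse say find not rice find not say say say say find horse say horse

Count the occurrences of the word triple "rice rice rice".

Scanning the 49 overlapping trigram windows for "rice rice rice":
  position 23–25: rice rice rice

1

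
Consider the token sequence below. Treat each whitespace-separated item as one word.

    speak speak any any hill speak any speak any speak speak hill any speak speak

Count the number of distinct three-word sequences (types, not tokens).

15 tokens → 13 trigram windows in total.
Repeated trigrams (each contributes count−1 duplicates):
  any speak speak: 2
  speak any speak: 2
2 duplicate windows → 13 − 2 = 11 distinct.

11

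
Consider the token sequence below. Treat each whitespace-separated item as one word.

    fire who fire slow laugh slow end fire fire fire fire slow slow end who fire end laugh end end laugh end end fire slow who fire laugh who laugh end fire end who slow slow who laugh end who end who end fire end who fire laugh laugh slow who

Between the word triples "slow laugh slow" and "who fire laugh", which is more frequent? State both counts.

"slow laugh slow": 1 occurrence
"who fire laugh": 2 occurrences

"who fire laugh" (2 vs 1)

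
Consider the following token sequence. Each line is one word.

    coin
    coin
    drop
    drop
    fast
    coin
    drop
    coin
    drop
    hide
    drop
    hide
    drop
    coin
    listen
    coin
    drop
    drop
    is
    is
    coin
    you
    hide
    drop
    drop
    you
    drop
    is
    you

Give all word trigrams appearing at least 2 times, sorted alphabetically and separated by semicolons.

Trigram counts meeting the condition (at least 2 times):
  coin drop drop: 2
  drop hide drop: 2

coin drop drop; drop hide drop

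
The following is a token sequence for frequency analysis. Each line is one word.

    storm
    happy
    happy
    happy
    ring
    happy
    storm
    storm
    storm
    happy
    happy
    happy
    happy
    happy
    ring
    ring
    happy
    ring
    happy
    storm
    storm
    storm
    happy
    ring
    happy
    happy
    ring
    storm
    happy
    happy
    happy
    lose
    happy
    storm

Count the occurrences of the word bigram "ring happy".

4

Scanning the 33 overlapping bigram windows for "ring happy":
  position 5–6: ring happy
  position 16–17: ring happy
  position 18–19: ring happy
  position 24–25: ring happy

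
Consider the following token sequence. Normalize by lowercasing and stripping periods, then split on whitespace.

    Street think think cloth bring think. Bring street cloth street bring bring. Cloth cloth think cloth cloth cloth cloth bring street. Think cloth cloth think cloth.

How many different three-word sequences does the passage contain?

20

26 tokens → 24 trigram windows in total.
Repeated trigrams (each contributes count−1 duplicates):
  cloth cloth cloth: 2
  cloth cloth think: 2
  cloth think cloth: 2
  think cloth cloth: 2
4 duplicate windows → 24 − 4 = 20 distinct.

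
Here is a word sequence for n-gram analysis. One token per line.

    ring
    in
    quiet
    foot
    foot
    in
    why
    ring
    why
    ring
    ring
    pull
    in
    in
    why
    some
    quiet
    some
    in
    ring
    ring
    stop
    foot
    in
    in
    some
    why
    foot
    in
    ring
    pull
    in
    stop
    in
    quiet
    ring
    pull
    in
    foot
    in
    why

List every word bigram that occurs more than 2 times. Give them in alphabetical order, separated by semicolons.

Bigram counts meeting the condition (more than 2 times):
  foot in: 4
  in why: 3
  pull in: 3
  ring pull: 3

foot in; in why; pull in; ring pull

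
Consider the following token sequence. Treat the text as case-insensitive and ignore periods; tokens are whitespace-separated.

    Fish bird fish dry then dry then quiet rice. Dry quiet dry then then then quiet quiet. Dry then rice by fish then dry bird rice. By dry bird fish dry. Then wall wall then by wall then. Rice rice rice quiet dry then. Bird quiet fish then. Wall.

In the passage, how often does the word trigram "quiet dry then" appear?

3

Scanning the 47 overlapping trigram windows for "quiet dry then":
  position 11–13: quiet dry then
  position 17–19: quiet dry then
  position 42–44: quiet dry then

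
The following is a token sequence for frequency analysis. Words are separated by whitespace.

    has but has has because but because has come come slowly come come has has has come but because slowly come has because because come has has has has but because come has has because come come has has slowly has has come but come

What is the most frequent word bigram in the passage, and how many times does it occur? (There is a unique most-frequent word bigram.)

Bigram frequencies (highest first):
  has has: 9
  come has: 5
  has because: 3
  but because: 3
  has come: 3
  come come: 3
  … (13 more, each ≤ 3)

"has has", 9 times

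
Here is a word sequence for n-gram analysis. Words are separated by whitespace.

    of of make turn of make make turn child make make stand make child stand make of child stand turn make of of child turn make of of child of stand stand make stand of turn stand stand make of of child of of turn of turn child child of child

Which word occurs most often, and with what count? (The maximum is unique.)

Unigram frequencies (highest first):
  of: 16
  make: 11
  child: 9
  stand: 8
  turn: 7

"of", 16 times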